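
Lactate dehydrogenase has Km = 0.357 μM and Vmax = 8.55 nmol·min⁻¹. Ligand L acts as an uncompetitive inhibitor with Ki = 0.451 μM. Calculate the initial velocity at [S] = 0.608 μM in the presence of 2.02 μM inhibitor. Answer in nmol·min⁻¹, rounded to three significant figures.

1.41 nmol·min⁻¹

With α = 1 + [I]/Ki = 1 + 2.02/0.451 = 5.479, the uncompetitive rate law is v = (Vmax/α)·[S] / (Km/α + [S]).
v = (8.55/5.479)×0.608 / (0.357/5.479 + 0.608) = 0.9488/0.6732 = 1.41 nmol·min⁻¹.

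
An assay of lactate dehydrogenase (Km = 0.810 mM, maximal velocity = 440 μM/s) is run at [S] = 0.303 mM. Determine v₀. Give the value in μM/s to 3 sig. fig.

120 μM/s

[S]/(Km+[S]) = 0.303/1.113 = 0.2722, the fractional saturation.
v = 0.2722 × Vmax = 0.2722 × 440 = 120 μM/s.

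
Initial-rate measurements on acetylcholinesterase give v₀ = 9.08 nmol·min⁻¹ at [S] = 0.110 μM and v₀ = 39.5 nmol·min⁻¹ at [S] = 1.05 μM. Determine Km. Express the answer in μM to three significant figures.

In reciprocal form, 1/v = (Km/Vmax)·(1/[S]) + 1/Vmax. The two points give (1/[S], 1/v) = (9.091, 0.1101) and (0.9524, 0.02532).
Slope = (0.1101 − 0.02532)/(9.091 − 0.9524) = 0.01042; intercept = 0.1101 − 0.01042×9.091 = 0.01539.
Vmax = 1/intercept = 65.0 nmol·min⁻¹; Km = slope × Vmax = 0.01042 × 65.0 = 0.677 μM.

0.677 μM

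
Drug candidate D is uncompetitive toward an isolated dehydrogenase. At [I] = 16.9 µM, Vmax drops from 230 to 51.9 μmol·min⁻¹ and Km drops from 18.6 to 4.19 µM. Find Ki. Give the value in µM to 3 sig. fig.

Uncompetitive: Vmax,app = Vmax/α (and Km,app = Km/α) with α = 1 + [I]/Ki.
α = Vmax/Vmax,app = 230/51.9 = 4.432.
Ki = [I]/(α − 1) = 16.9/3.432 = 4.92 µM.

4.92 µM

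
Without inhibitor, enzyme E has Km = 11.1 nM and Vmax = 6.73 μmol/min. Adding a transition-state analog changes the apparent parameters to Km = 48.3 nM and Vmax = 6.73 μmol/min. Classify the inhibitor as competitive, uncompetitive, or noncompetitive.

competitive

Km increases (11.1 → 48.3 nM) while Vmax is unchanged — the hallmark of competitive inhibition.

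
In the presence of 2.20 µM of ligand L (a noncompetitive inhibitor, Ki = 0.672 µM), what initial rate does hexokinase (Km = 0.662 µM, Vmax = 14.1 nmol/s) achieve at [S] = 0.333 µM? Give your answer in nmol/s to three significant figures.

With α = 1 + [I]/Ki = 1 + 2.20/0.672 = 4.274, the noncompetitive rate law is v = (Vmax/α)·[S] / (Km + [S]).
v = (14.1/4.274)×0.333 / (0.662 + 0.333) = 1.099/0.9950 = 1.10 nmol/s.

1.10 nmol/s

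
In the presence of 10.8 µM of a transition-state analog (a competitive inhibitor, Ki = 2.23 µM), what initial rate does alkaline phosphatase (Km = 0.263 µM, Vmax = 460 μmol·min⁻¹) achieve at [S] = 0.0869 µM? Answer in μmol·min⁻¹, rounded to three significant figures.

24.6 μmol·min⁻¹

α = 1 + [I]/Ki = 1 + 10.8/2.23 = 5.843.
For a competitive inhibitor, Vmax is unchanged and the apparent Km becomes α·Km: Km,app = 1.54 µM, Vmax,app = 460 μmol·min⁻¹.
v = Vmax,app·[S]/(Km,app + [S]) = 460 × 0.0869/(1.54 + 0.0869) = 24.6 μmol·min⁻¹.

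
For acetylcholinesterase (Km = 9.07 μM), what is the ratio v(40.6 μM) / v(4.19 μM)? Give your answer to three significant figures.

Since Vmax cancels, v₂/v₁ = [S]₂(Km+[S]₁) / [S]₁(Km+[S]₂).
= 40.6×(9.07+4.19) / (4.19×(9.07+40.6)) = 538.4/208.1 = 2.59.

2.59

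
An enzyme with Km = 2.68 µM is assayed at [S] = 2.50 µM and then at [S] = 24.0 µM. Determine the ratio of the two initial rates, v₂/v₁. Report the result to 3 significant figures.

1.86

Since Vmax cancels, v₂/v₁ = [S]₂(Km+[S]₁) / [S]₁(Km+[S]₂).
= 24.0×(2.68+2.50) / (2.50×(2.68+24.0)) = 124.3/66.70 = 1.86.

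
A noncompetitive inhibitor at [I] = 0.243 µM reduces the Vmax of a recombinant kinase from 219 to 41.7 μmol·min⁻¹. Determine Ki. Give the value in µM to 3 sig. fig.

Noncompetitive: Vmax,app = Vmax/α with α = 1 + [I]/Ki.
α = Vmax/Vmax,app = 219/41.7 = 5.252.
Since α = 1 + [I]/Ki, [I]/Ki = 5.252 − 1 = 4.252 and Ki = 0.243/4.252 = 0.0572 µM.

0.0572 µM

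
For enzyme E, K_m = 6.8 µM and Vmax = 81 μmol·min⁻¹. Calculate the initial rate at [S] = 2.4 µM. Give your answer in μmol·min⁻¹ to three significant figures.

v = Vmax·[S]/(Km + [S]) = 81 × 2.4 / (6.8 + 2.4)
  = 194.4 / 9.200 = 21.1 μmol·min⁻¹.

21.1 μmol·min⁻¹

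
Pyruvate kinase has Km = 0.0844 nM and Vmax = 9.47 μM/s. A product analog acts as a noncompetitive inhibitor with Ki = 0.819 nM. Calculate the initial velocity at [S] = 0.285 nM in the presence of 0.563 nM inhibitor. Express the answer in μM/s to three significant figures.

With α = 1 + [I]/Ki = 1 + 0.563/0.819 = 1.687, the noncompetitive rate law is v = (Vmax/α)·[S] / (Km + [S]).
v = (9.47/1.687)×0.285 / (0.0844 + 0.285) = 1.599/0.3694 = 4.33 μM/s.

4.33 μM/s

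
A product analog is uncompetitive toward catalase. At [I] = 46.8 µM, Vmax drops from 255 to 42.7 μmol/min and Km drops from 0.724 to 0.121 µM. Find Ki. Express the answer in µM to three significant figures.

Uncompetitive: Vmax,app = Vmax/α (and Km,app = Km/α) with α = 1 + [I]/Ki.
α = Vmax/Vmax,app = 255/42.7 = 5.972.
Since α = 1 + [I]/Ki, [I]/Ki = 5.972 − 1 = 4.972 and Ki = 46.8/4.972 = 9.41 µM.

9.41 µM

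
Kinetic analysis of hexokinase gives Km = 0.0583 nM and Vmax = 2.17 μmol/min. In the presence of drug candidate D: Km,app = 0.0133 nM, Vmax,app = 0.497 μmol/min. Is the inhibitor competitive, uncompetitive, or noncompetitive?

uncompetitive

Both Km and Vmax decrease by the same factor (~4.37-fold) — characteristic of uncompetitive inhibition.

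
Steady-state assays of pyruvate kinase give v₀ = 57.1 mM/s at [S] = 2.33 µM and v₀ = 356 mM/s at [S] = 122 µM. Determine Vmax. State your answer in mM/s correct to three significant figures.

396 mM/s

From v = Vmax[S]/(Km+[S]), each point gives Vmax = v(Km+[S])/[S].
Equating: 57.1(Km+2.33)/2.33 = 356(Km+122)/122.
24.51·Km + 57.1 = 2.918·Km + 356, so (24.51 − 2.918)·Km = 356 − 57.1.
Km = 298.9/21.59 = 13.8 µM; then Vmax = 57.1(13.8+2.33)/2.33 = 396 mM/s.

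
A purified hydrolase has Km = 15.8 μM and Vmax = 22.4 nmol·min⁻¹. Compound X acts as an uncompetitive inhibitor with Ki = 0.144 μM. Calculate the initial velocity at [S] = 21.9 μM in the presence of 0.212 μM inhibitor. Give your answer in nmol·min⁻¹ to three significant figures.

7.01 nmol·min⁻¹

α = 1 + [I]/Ki = 1 + 0.212/0.144 = 2.472.
For an uncompetitive inhibitor, both parameters are divided by α, giving Vmax/α and Km/α: Km,app = 6.39 μM, Vmax,app = 9.06 nmol·min⁻¹.
v = Vmax,app·[S]/(Km,app + [S]) = 9.06 × 21.9/(6.39 + 21.9) = 7.01 nmol·min⁻¹.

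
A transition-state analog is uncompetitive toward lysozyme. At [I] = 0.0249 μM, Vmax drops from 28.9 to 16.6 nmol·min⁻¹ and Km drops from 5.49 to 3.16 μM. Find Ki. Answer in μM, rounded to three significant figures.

0.0336 μM

Uncompetitive: Vmax,app = Vmax/α (and Km,app = Km/α) with α = 1 + [I]/Ki.
α = Vmax/Vmax,app = 28.9/16.6 = 1.741.
Since α = 1 + [I]/Ki, [I]/Ki = 1.741 − 1 = 0.7410 and Ki = 0.0249/0.7410 = 0.0336 μM.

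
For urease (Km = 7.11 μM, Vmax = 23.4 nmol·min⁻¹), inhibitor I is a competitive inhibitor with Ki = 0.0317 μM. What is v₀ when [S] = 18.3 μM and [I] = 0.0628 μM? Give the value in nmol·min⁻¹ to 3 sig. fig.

10.8 nmol·min⁻¹

α = 1 + [I]/Ki = 1 + 0.0628/0.0317 = 2.981.
For a competitive inhibitor, Vmax is unchanged and the apparent Km becomes α·Km: Km,app = 21.2 μM, Vmax,app = 23.4 nmol·min⁻¹.
v = Vmax,app·[S]/(Km,app + [S]) = 23.4 × 18.3/(21.2 + 18.3) = 10.8 nmol·min⁻¹.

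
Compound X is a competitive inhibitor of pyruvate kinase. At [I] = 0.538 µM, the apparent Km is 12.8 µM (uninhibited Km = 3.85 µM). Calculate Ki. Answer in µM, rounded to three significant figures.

Competitive: Km,app = α·Km with α = 1 + [I]/Ki.
α = Km,app/Km = 12.8/3.85 = 3.325.
Since α = 1 + [I]/Ki, [I]/Ki = 3.325 − 1 = 2.325 and Ki = 0.538/2.325 = 0.231 µM.

0.231 µM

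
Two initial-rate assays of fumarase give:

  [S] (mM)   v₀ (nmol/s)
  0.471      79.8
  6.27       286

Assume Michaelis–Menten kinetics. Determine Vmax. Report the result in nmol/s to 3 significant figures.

In reciprocal form, 1/v = (Km/Vmax)·(1/[S]) + 1/Vmax. The two points give (1/[S], 1/v) = (2.123, 0.01253) and (0.1595, 0.003497).
Slope = (0.01253 − 0.003497)/(2.123 − 0.1595) = 0.004601; intercept = 0.01253 − 0.004601×2.123 = 0.002763.
Vmax = 1/intercept = 362 nmol/s; Km = slope × Vmax = 0.004601 × 362 = 1.67 mM.

362 nmol/s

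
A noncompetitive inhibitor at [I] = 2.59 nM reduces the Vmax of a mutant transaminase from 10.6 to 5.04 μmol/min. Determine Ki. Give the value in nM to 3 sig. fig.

2.35 nM

Noncompetitive: Vmax,app = Vmax/α with α = 1 + [I]/Ki.
α = Vmax/Vmax,app = 10.6/5.04 = 2.103.
Ki = [I]/(α − 1) = 2.59/1.103 = 2.35 nM.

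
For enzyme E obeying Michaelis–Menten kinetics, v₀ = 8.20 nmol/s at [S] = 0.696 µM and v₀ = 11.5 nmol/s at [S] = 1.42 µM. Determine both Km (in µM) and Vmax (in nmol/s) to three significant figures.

In reciprocal form, 1/v = (Km/Vmax)·(1/[S]) + 1/Vmax. The two points give (1/[S], 1/v) = (1.437, 0.1220) and (0.7042, 0.08696).
Slope = (0.1220 − 0.08696)/(1.437 − 0.7042) = 0.04777; intercept = 0.1220 − 0.04777×1.437 = 0.05332.
Vmax = 1/intercept = 18.8 nmol/s; Km = slope × Vmax = 0.04777 × 18.8 = 0.896 µM.

Km = 0.896 µM; Vmax = 18.8 nmol/s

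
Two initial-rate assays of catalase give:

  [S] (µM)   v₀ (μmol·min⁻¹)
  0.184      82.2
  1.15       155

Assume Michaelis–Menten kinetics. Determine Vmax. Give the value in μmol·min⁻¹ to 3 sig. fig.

186 μmol·min⁻¹

From v = Vmax[S]/(Km+[S]), each point gives Vmax = v(Km+[S])/[S].
Equating: 82.2(Km+0.184)/0.184 = 155(Km+1.15)/1.15.
446.7·Km + 82.2 = 134.8·Km + 155, so (446.7 − 134.8)·Km = 155 − 82.2.
Km = 72.80/312.0 = 0.233 µM; then Vmax = 82.2(0.233+0.184)/0.184 = 186 μmol·min⁻¹.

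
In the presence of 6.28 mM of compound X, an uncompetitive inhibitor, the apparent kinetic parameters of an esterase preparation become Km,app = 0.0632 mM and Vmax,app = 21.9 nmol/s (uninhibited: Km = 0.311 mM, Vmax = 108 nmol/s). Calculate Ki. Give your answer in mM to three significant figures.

Uncompetitive: Vmax,app = Vmax/α (and Km,app = Km/α) with α = 1 + [I]/Ki.
α = Vmax/Vmax,app = 108/21.9 = 4.932.
Ki = [I]/(α − 1) = 6.28/3.932 = 1.60 mM.

1.60 mM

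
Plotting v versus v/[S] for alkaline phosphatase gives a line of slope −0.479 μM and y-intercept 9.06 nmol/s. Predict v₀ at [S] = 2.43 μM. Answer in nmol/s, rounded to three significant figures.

In the Eadie–Hofstee form v = Vmax − Km·(v/[S]), the slope is −Km and the intercept is Vmax, so Km = 0.479 μM and Vmax = 9.06 nmol/s.
v = 9.06 × 2.43/(0.479 + 2.43) = 7.57 nmol/s.

7.57 nmol/s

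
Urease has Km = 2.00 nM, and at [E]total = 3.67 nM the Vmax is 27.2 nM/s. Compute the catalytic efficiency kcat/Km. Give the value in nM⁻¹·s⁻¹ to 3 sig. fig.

3.71 nM⁻¹·s⁻¹

kcat = Vmax/[E]total = 27.2/3.67 = 7.41 s⁻¹.
kcat/Km = 7.41/2.00 = 3.71 nM⁻¹·s⁻¹.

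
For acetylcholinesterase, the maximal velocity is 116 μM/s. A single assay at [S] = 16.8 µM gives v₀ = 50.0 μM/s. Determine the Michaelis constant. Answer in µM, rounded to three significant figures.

22.2 µM

v/Vmax = 50.0/116 = 0.4310 = [S]/(Km+[S]).
So Km + [S] = [S]/0.4310 = 38.98 µM, giving Km = 38.98 − 16.8 = 22.2 µM.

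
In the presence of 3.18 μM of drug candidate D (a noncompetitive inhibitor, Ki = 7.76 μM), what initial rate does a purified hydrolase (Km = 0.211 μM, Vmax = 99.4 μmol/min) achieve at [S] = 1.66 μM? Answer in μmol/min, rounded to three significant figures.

α = 1 + [I]/Ki = 1 + 3.18/7.76 = 1.410.
For a noncompetitive inhibitor, Vmax is reduced to Vmax/α while Km is unchanged: Km,app = 0.211 μM, Vmax,app = 70.5 μmol/min.
v = Vmax,app·[S]/(Km,app + [S]) = 70.5 × 1.66/(0.211 + 1.66) = 62.6 μmol/min.

62.6 μmol/min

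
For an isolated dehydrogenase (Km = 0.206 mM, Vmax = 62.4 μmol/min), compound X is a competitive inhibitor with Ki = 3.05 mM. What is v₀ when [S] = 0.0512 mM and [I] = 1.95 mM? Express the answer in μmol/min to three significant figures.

8.22 μmol/min

With α = 1 + [I]/Ki = 1 + 1.95/3.05 = 1.639, the competitive rate law is v = Vmax[S] / (αKm + [S]).
v = 62.4×0.0512 / (1.639×0.206 + 0.0512) = 3.195/0.3889 = 8.22 μmol/min.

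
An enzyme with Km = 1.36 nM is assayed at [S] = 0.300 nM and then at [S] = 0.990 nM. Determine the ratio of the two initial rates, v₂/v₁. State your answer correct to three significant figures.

2.33

Since Vmax cancels, v₂/v₁ = [S]₂(Km+[S]₁) / [S]₁(Km+[S]₂).
= 0.990×(1.36+0.300) / (0.300×(1.36+0.990)) = 1.643/0.7050 = 2.33.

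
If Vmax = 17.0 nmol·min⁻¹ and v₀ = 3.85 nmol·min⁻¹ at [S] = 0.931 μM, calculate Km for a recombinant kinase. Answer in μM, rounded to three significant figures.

3.18 μM

v/Vmax = 3.85/17.0 = 0.2265 = [S]/(Km+[S]).
So Km + [S] = [S]/0.2265 = 4.111 μM, giving Km = 4.111 − 0.931 = 3.18 μM.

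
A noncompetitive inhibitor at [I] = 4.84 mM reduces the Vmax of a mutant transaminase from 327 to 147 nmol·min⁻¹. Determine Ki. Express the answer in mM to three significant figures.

3.95 mM

Noncompetitive: Vmax,app = Vmax/α with α = 1 + [I]/Ki.
α = Vmax/Vmax,app = 327/147 = 2.224.
Since α = 1 + [I]/Ki, [I]/Ki = 2.224 − 1 = 1.224 and Ki = 4.84/1.224 = 3.95 mM.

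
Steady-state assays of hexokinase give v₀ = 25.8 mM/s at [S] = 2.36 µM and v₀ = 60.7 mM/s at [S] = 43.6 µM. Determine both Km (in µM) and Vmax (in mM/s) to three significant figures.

From v = Vmax[S]/(Km+[S]), each point gives Vmax = v(Km+[S])/[S].
Equating: 25.8(Km+2.36)/2.36 = 60.7(Km+43.6)/43.6.
10.93·Km + 25.8 = 1.392·Km + 60.7, so (10.93 − 1.392)·Km = 60.7 − 25.8.
Km = 34.90/9.540 = 3.66 µM; then Vmax = 25.8(3.66+2.36)/2.36 = 65.8 mM/s.

Km = 3.66 µM; Vmax = 65.8 mM/s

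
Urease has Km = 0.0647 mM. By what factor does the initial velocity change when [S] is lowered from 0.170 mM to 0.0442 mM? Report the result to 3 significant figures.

0.560

Since Vmax cancels, v₂/v₁ = [S]₂(Km+[S]₁) / [S]₁(Km+[S]₂).
= 0.0442×(0.0647+0.170) / (0.170×(0.0647+0.0442)) = 0.01037/0.01851 = 0.560.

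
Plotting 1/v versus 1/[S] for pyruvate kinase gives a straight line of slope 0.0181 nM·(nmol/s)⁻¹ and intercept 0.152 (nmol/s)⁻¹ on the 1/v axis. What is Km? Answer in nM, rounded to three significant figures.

y-intercept = 1/Vmax ⇒ Vmax = 6.58 nmol/s; slope = Km/Vmax ⇒ Km = slope × Vmax.
Km = 0.0181 × 6.58 = 0.119 nM.

0.119 nM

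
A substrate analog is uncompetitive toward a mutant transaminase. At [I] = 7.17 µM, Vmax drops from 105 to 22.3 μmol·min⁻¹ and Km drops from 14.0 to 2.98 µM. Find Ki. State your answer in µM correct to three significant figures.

Uncompetitive: Vmax,app = Vmax/α (and Km,app = Km/α) with α = 1 + [I]/Ki.
α = Vmax/Vmax,app = 105/22.3 = 4.709.
Since α = 1 + [I]/Ki, [I]/Ki = 4.709 − 1 = 3.709 and Ki = 7.17/3.709 = 1.93 µM.

1.93 µM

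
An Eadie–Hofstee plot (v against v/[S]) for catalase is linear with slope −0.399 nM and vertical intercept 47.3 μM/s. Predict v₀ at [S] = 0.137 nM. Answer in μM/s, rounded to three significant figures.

In the Eadie–Hofstee form v = Vmax − Km·(v/[S]), the slope is −Km and the intercept is Vmax, so Km = 0.399 nM and Vmax = 47.3 μM/s.
v = 47.3 × 0.137/(0.399 + 0.137) = 12.1 μM/s.

12.1 μM/s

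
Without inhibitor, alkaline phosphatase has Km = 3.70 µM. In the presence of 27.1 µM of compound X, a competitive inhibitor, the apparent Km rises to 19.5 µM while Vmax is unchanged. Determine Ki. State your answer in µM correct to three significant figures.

6.35 µM

Competitive: Km,app = α·Km with α = 1 + [I]/Ki.
α = Km,app/Km = 19.5/3.70 = 5.270.
Ki = [I]/(α − 1) = 27.1/4.270 = 6.35 µM.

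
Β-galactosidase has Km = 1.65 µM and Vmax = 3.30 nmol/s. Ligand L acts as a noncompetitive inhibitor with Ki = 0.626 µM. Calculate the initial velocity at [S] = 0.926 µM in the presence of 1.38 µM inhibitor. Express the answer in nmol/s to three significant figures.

0.370 nmol/s

With α = 1 + [I]/Ki = 1 + 1.38/0.626 = 3.204, the noncompetitive rate law is v = (Vmax/α)·[S] / (Km + [S]).
v = (3.30/3.204)×0.926 / (1.65 + 0.926) = 0.9536/2.576 = 0.370 nmol/s.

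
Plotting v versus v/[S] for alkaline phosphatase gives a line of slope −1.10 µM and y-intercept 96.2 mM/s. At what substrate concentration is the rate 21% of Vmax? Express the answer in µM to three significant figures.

The Eadie–Hofstee slope gives Km = 1.10 µM (slope = −Km).
v/Vmax = [S]/(Km+[S]) = 0.21 ⇒ [S] = Km·0.21/(1−0.21) = 1.10 × 0.2658 = 0.292 µM.

0.292 µM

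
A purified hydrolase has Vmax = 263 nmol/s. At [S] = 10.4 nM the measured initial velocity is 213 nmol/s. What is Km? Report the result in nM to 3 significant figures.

v/Vmax = 213/263 = 0.8099 = [S]/(Km+[S]).
So Km + [S] = [S]/0.8099 = 12.84 nM, giving Km = 12.84 − 10.4 = 2.44 nM.

2.44 nM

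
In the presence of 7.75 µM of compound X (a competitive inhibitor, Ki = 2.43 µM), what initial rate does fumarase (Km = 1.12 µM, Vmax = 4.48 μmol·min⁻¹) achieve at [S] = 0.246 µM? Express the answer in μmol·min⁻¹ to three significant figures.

With α = 1 + [I]/Ki = 1 + 7.75/2.43 = 4.189, the competitive rate law is v = Vmax[S] / (αKm + [S]).
v = 4.48×0.246 / (4.189×1.12 + 0.246) = 1.102/4.938 = 0.223 μmol·min⁻¹.

0.223 μmol·min⁻¹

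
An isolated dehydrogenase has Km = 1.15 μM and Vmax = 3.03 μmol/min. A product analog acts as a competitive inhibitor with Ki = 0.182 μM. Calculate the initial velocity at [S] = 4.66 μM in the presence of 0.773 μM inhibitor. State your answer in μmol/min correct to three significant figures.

1.32 μmol/min

With α = 1 + [I]/Ki = 1 + 0.773/0.182 = 5.247, the competitive rate law is v = Vmax[S] / (αKm + [S]).
v = 3.03×4.66 / (5.247×1.15 + 4.66) = 14.12/10.69 = 1.32 μmol/min.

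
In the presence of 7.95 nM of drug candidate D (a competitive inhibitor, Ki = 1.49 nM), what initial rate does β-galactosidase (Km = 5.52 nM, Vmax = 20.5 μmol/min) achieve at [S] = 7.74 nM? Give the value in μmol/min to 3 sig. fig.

α = 1 + [I]/Ki = 1 + 7.95/1.49 = 6.336.
For a competitive inhibitor, Vmax is unchanged and the apparent Km becomes α·Km: Km,app = 35.0 nM, Vmax,app = 20.5 μmol/min.
v = Vmax,app·[S]/(Km,app + [S]) = 20.5 × 7.74/(35.0 + 7.74) = 3.71 μmol/min.

3.71 μmol/min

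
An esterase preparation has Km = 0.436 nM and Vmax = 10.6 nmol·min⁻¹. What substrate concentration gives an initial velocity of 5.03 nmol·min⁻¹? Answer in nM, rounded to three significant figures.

0.394 nM

Rearranging v = Vmax[S]/(Km+[S]) gives [S] = Km·v/(Vmax − v).
[S] = 0.436 × 5.03 / (10.6 − 5.03) = 2.193/5.570 = 0.394 nM.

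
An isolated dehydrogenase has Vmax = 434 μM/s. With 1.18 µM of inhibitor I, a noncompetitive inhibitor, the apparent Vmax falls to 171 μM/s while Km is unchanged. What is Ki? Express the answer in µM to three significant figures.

0.767 µM

Noncompetitive: Vmax,app = Vmax/α with α = 1 + [I]/Ki.
α = Vmax/Vmax,app = 434/171 = 2.538.
Since α = 1 + [I]/Ki, [I]/Ki = 2.538 − 1 = 1.538 and Ki = 1.18/1.538 = 0.767 µM.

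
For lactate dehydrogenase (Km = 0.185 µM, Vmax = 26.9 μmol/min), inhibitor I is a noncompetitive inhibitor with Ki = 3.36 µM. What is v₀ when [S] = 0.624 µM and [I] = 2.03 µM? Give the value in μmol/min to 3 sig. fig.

With α = 1 + [I]/Ki = 1 + 2.03/3.36 = 1.604, the noncompetitive rate law is v = (Vmax/α)·[S] / (Km + [S]).
v = (26.9/1.604)×0.624 / (0.185 + 0.624) = 10.46/0.8090 = 12.9 μmol/min.

12.9 μmol/min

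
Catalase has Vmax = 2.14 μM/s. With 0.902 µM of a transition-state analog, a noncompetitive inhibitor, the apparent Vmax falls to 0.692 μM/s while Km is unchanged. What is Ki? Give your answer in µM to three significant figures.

0.431 µM

Noncompetitive: Vmax,app = Vmax/α with α = 1 + [I]/Ki.
α = Vmax/Vmax,app = 2.14/0.692 = 3.092.
Ki = [I]/(α − 1) = 0.902/2.092 = 0.431 µM.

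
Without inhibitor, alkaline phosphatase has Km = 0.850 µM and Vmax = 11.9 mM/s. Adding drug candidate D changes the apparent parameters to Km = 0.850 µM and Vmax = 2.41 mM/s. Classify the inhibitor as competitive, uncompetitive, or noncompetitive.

noncompetitive

Vmax decreases (11.9 → 2.41 mM/s) while Km is unchanged — pure noncompetitive inhibition.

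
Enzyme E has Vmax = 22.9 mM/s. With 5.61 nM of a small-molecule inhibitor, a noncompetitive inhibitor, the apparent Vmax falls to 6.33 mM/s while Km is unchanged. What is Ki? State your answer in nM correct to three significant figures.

Noncompetitive: Vmax,app = Vmax/α with α = 1 + [I]/Ki.
α = Vmax/Vmax,app = 22.9/6.33 = 3.618.
Since α = 1 + [I]/Ki, [I]/Ki = 3.618 − 1 = 2.618 and Ki = 5.61/2.618 = 2.14 nM.

2.14 nM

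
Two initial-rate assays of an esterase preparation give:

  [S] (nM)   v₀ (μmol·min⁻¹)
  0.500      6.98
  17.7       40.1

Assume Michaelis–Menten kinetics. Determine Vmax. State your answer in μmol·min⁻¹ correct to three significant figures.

46.5 μmol·min⁻¹

In reciprocal form, 1/v = (Km/Vmax)·(1/[S]) + 1/Vmax. The two points give (1/[S], 1/v) = (2.000, 0.1433) and (0.05650, 0.02494).
Slope = (0.1433 − 0.02494)/(2.000 − 0.05650) = 0.06088; intercept = 0.1433 − 0.06088×2.000 = 0.02150.
Vmax = 1/intercept = 46.5 μmol·min⁻¹; Km = slope × Vmax = 0.06088 × 46.5 = 2.83 nM.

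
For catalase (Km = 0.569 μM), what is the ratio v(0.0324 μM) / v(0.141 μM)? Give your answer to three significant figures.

0.271

Since Vmax cancels, v₂/v₁ = [S]₂(Km+[S]₁) / [S]₁(Km+[S]₂).
= 0.0324×(0.569+0.141) / (0.141×(0.569+0.0324)) = 0.02300/0.08480 = 0.271.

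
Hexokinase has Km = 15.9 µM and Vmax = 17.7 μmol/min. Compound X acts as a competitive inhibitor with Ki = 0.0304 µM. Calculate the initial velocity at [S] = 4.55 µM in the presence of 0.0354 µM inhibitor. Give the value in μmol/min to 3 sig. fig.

With α = 1 + [I]/Ki = 1 + 0.0354/0.0304 = 2.164, the competitive rate law is v = Vmax[S] / (αKm + [S]).
v = 17.7×4.55 / (2.164×15.9 + 4.55) = 80.54/38.97 = 2.07 μmol/min.

2.07 μmol/min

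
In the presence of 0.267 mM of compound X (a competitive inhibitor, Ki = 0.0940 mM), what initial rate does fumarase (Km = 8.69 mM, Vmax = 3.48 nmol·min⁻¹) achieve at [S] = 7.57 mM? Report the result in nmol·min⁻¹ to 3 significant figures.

0.643 nmol·min⁻¹

With α = 1 + [I]/Ki = 1 + 0.267/0.0940 = 3.840, the competitive rate law is v = Vmax[S] / (αKm + [S]).
v = 3.48×7.57 / (3.840×8.69 + 7.57) = 26.34/40.94 = 0.643 nmol·min⁻¹.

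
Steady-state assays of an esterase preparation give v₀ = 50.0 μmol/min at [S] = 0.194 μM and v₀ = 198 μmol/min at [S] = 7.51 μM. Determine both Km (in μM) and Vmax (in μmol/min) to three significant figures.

In reciprocal form, 1/v = (Km/Vmax)·(1/[S]) + 1/Vmax. The two points give (1/[S], 1/v) = (5.155, 0.02000) and (0.1332, 0.005051).
Slope = (0.02000 − 0.005051)/(5.155 − 0.1332) = 0.002977; intercept = 0.02000 − 0.002977×5.155 = 0.004654.
Vmax = 1/intercept = 215 μmol/min; Km = slope × Vmax = 0.002977 × 215 = 0.640 μM.

Km = 0.640 μM; Vmax = 215 μmol/min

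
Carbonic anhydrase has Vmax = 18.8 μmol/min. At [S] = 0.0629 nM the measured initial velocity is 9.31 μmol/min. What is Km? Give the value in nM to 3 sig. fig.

0.0641 nM

From v = Vmax[S]/(Km+[S]), Km = [S](Vmax − v)/v.
Km = 0.0629 × (18.8 − 9.31) / 9.31 = 0.5969/9.31 = 0.0641 nM.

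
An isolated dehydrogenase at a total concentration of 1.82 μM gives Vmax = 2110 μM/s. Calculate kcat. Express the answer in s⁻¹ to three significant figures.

kcat = Vmax/[E]total = 2110 μM/s / 1.82 μM = 1160 s⁻¹.

1160 s⁻¹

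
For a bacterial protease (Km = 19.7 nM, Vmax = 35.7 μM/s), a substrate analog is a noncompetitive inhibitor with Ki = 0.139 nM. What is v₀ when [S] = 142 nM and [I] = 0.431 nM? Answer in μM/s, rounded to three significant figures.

With α = 1 + [I]/Ki = 1 + 0.431/0.139 = 4.101, the noncompetitive rate law is v = (Vmax/α)·[S] / (Km + [S]).
v = (35.7/4.101)×142 / (19.7 + 142) = 1236/161.7 = 7.65 μM/s.

7.65 μM/s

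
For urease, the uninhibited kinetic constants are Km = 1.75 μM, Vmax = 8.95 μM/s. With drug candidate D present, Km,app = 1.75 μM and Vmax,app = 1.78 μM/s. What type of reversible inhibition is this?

Vmax decreases (8.95 → 1.78 μM/s) while Km is unchanged — pure noncompetitive inhibition.

noncompetitive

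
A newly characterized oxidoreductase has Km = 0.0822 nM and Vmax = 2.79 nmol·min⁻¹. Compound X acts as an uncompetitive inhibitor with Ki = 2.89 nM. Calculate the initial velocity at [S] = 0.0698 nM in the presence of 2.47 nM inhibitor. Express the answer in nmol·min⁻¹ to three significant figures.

α = 1 + [I]/Ki = 1 + 2.47/2.89 = 1.855.
For an uncompetitive inhibitor, both parameters are divided by α, giving Vmax/α and Km/α: Km,app = 0.0443 nM, Vmax,app = 1.50 nmol·min⁻¹.
v = Vmax,app·[S]/(Km,app + [S]) = 1.50 × 0.0698/(0.0443 + 0.0698) = 0.920 nmol·min⁻¹.

0.920 nmol·min⁻¹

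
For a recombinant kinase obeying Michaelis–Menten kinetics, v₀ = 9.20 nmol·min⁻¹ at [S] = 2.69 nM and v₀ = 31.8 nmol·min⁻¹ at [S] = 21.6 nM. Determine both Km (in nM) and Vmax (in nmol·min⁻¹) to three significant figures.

In reciprocal form, 1/v = (Km/Vmax)·(1/[S]) + 1/Vmax. The two points give (1/[S], 1/v) = (0.3717, 0.1087) and (0.04630, 0.03145).
Slope = (0.1087 − 0.03145)/(0.3717 − 0.04630) = 0.2374; intercept = 0.1087 − 0.2374×0.3717 = 0.02046.
Vmax = 1/intercept = 48.9 nmol·min⁻¹; Km = slope × Vmax = 0.2374 × 48.9 = 11.6 nM.

Km = 11.6 nM; Vmax = 48.9 nmol·min⁻¹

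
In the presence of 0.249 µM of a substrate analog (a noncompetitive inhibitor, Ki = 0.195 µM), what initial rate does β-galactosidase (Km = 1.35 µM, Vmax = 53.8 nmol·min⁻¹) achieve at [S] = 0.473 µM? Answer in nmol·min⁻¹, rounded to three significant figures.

6.13 nmol·min⁻¹

With α = 1 + [I]/Ki = 1 + 0.249/0.195 = 2.277, the noncompetitive rate law is v = (Vmax/α)·[S] / (Km + [S]).
v = (53.8/2.277)×0.473 / (1.35 + 0.473) = 11.18/1.823 = 6.13 nmol·min⁻¹.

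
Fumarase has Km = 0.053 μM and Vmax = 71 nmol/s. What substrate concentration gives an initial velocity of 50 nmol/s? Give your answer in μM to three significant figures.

The required fractional saturation is v/Vmax = 50/71 = 0.7042.
Then [S]/(Km+[S]) = 0.7042 ⇒ [S] = 0.053 × 0.7042/(1 − 0.7042) = 0.126 μM.

0.126 μM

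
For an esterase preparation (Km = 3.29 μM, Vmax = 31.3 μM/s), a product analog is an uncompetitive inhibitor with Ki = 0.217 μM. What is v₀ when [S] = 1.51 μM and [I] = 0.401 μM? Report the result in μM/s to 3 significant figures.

6.23 μM/s

With α = 1 + [I]/Ki = 1 + 0.401/0.217 = 2.848, the uncompetitive rate law is v = (Vmax/α)·[S] / (Km/α + [S]).
v = (31.3/2.848)×1.51 / (3.29/2.848 + 1.51) = 16.60/2.665 = 6.23 μM/s.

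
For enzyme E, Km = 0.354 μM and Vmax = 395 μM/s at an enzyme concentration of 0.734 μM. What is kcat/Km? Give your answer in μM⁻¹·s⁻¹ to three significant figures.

kcat = Vmax/[E]total = 395/0.734 = 538 s⁻¹.
kcat/Km = 538/0.354 = 1520 μM⁻¹·s⁻¹.

1520 μM⁻¹·s⁻¹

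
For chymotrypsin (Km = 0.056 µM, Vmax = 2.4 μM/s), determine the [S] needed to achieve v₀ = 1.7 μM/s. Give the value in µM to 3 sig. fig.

Rearranging v = Vmax[S]/(Km+[S]) gives [S] = Km·v/(Vmax − v).
[S] = 0.056 × 1.7 / (2.4 − 1.7) = 0.09520/0.7000 = 0.136 µM.

0.136 µM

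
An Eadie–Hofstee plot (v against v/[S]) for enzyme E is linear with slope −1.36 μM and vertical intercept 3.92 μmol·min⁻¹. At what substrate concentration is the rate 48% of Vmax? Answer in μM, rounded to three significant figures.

The Eadie–Hofstee slope gives Km = 1.36 μM (slope = −Km).
v/Vmax = [S]/(Km+[S]) = 0.48 ⇒ [S] = Km·0.48/(1−0.48) = 1.36 × 0.9231 = 1.26 μM.

1.26 μM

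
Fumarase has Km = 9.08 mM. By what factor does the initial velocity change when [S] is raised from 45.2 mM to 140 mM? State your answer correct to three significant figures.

Since Vmax cancels, v₂/v₁ = [S]₂(Km+[S]₁) / [S]₁(Km+[S]₂).
= 140×(9.08+45.2) / (45.2×(9.08+140)) = 7599/6738 = 1.13.

1.13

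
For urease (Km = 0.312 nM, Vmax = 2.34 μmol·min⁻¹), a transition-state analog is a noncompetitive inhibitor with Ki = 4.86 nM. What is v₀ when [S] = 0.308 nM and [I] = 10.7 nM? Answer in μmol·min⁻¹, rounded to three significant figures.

0.363 μmol·min⁻¹

With α = 1 + [I]/Ki = 1 + 10.7/4.86 = 3.202, the noncompetitive rate law is v = (Vmax/α)·[S] / (Km + [S]).
v = (2.34/3.202)×0.308 / (0.312 + 0.308) = 0.2251/0.6200 = 0.363 μmol·min⁻¹.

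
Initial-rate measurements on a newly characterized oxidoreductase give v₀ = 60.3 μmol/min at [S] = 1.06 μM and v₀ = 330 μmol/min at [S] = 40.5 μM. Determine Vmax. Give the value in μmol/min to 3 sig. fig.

In reciprocal form, 1/v = (Km/Vmax)·(1/[S]) + 1/Vmax. The two points give (1/[S], 1/v) = (0.9434, 0.01658) and (0.02469, 0.003030).
Slope = (0.01658 − 0.003030)/(0.9434 − 0.02469) = 0.01475; intercept = 0.01658 − 0.01475×0.9434 = 0.002666.
Vmax = 1/intercept = 375 μmol/min; Km = slope × Vmax = 0.01475 × 375 = 5.53 μM.

375 μmol/min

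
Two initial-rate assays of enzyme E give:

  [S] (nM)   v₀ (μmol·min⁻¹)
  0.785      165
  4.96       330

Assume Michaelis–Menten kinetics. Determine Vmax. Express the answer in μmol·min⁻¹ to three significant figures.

From v = Vmax[S]/(Km+[S]), each point gives Vmax = v(Km+[S])/[S].
Equating: 165(Km+0.785)/0.785 = 330(Km+4.96)/4.96.
210.2·Km + 165 = 66.53·Km + 330, so (210.2 − 66.53)·Km = 330 − 165.
Km = 165.0/143.7 = 1.15 nM; then Vmax = 165(1.15+0.785)/0.785 = 406 μmol·min⁻¹.

406 μmol·min⁻¹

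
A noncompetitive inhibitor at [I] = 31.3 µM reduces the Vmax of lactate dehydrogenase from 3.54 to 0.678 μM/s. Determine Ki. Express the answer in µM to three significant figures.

7.41 µM

Noncompetitive: Vmax,app = Vmax/α with α = 1 + [I]/Ki.
α = Vmax/Vmax,app = 3.54/0.678 = 5.221.
Ki = [I]/(α − 1) = 31.3/4.221 = 7.41 µM.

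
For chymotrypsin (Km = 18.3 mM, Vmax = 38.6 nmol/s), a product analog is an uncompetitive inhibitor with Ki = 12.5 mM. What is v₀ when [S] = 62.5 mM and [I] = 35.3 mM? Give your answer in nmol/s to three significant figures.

9.38 nmol/s

With α = 1 + [I]/Ki = 1 + 35.3/12.5 = 3.824, the uncompetitive rate law is v = (Vmax/α)·[S] / (Km/α + [S]).
v = (38.6/3.824)×62.5 / (18.3/3.824 + 62.5) = 630.9/67.29 = 9.38 nmol/s.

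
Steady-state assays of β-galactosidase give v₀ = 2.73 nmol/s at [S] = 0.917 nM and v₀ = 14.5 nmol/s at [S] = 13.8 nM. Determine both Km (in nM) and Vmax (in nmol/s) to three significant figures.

In reciprocal form, 1/v = (Km/Vmax)·(1/[S]) + 1/Vmax. The two points give (1/[S], 1/v) = (1.091, 0.3663) and (0.07246, 0.06897).
Slope = (0.3663 − 0.06897)/(1.091 − 0.07246) = 0.2921; intercept = 0.3663 − 0.2921×1.091 = 0.04780.
Vmax = 1/intercept = 20.9 nmol/s; Km = slope × Vmax = 0.2921 × 20.9 = 6.11 nM.

Km = 6.11 nM; Vmax = 20.9 nmol/s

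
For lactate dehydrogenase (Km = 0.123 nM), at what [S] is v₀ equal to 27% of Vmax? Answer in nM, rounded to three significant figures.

0.0455 nM

v/Vmax = [S]/(Km+[S]) = 0.27, so [S] = Km·0.27/(1 − 0.27) = 0.123 × 0.3699.
[S] = 0.0455 nM.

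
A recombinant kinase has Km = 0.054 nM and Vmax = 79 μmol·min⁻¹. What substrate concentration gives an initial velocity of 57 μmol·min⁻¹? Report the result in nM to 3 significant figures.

0.140 nM

Rearranging v = Vmax[S]/(Km+[S]) gives [S] = Km·v/(Vmax − v).
[S] = 0.054 × 57 / (79 − 57) = 3.078/22.00 = 0.140 nM.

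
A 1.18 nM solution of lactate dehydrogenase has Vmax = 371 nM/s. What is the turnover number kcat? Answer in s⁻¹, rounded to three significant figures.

kcat = Vmax/[E]total = 371 nM/s / 1.18 nM = 314 s⁻¹.

314 s⁻¹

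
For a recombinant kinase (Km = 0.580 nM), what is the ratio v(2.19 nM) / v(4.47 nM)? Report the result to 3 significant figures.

Since Vmax cancels, v₂/v₁ = [S]₂(Km+[S]₁) / [S]₁(Km+[S]₂).
= 2.19×(0.580+4.47) / (4.47×(0.580+2.19)) = 11.06/12.38 = 0.893.

0.893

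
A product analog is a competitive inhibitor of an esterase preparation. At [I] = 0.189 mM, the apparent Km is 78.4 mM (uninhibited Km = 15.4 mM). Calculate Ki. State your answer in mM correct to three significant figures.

0.0462 mM

Competitive: Km,app = α·Km with α = 1 + [I]/Ki.
α = Km,app/Km = 78.4/15.4 = 5.091.
Ki = [I]/(α − 1) = 0.189/4.091 = 0.0462 mM.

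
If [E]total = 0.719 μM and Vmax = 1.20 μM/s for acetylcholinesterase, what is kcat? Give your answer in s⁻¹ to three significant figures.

kcat = Vmax/[E]total = 1.20 μM/s / 0.719 μM = 1.67 s⁻¹.

1.67 s⁻¹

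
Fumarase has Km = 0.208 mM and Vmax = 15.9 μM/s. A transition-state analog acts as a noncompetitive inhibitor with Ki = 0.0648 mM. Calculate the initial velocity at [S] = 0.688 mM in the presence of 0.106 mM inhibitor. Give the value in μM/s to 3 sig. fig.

4.63 μM/s

α = 1 + [I]/Ki = 1 + 0.106/0.0648 = 2.636.
For a noncompetitive inhibitor, Vmax is reduced to Vmax/α while Km is unchanged: Km,app = 0.208 mM, Vmax,app = 6.03 μM/s.
v = Vmax,app·[S]/(Km,app + [S]) = 6.03 × 0.688/(0.208 + 0.688) = 4.63 μM/s.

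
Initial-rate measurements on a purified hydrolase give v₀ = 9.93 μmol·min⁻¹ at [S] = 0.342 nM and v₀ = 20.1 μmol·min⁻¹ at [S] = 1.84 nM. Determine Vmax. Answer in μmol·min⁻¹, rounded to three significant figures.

In reciprocal form, 1/v = (Km/Vmax)·(1/[S]) + 1/Vmax. The two points give (1/[S], 1/v) = (2.924, 0.1007) and (0.5435, 0.04975).
Slope = (0.1007 − 0.04975)/(2.924 − 0.5435) = 0.02140; intercept = 0.1007 − 0.02140×2.924 = 0.03812.
Vmax = 1/intercept = 26.2 μmol·min⁻¹; Km = slope × Vmax = 0.02140 × 26.2 = 0.562 nM.

26.2 μmol·min⁻¹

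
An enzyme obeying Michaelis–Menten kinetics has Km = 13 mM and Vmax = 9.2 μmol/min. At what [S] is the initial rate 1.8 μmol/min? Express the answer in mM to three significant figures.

Rearranging v = Vmax[S]/(Km+[S]) gives [S] = Km·v/(Vmax − v).
[S] = 13 × 1.8 / (9.2 − 1.8) = 23.40/7.400 = 3.16 mM.

3.16 mM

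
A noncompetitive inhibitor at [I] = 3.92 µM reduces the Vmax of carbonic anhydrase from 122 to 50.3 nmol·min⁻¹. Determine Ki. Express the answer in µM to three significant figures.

2.75 µM

Noncompetitive: Vmax,app = Vmax/α with α = 1 + [I]/Ki.
α = Vmax/Vmax,app = 122/50.3 = 2.425.
Since α = 1 + [I]/Ki, [I]/Ki = 2.425 − 1 = 1.425 and Ki = 3.92/1.425 = 2.75 µM.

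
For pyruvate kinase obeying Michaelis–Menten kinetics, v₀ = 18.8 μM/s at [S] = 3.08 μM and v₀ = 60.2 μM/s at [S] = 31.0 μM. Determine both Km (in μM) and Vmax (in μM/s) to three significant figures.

From v = Vmax[S]/(Km+[S]), each point gives Vmax = v(Km+[S])/[S].
Equating: 18.8(Km+3.08)/3.08 = 60.2(Km+31.0)/31.0.
6.104·Km + 18.8 = 1.942·Km + 60.2, so (6.104 − 1.942)·Km = 60.2 − 18.8.
Km = 41.40/4.162 = 9.95 μM; then Vmax = 18.8(9.95+3.08)/3.08 = 79.5 μM/s.

Km = 9.95 μM; Vmax = 79.5 μM/s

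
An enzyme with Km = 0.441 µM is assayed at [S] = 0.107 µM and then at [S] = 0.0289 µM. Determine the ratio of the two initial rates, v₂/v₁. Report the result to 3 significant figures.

Since Vmax cancels, v₂/v₁ = [S]₂(Km+[S]₁) / [S]₁(Km+[S]₂).
= 0.0289×(0.441+0.107) / (0.107×(0.441+0.0289)) = 0.01584/0.05028 = 0.315.

0.315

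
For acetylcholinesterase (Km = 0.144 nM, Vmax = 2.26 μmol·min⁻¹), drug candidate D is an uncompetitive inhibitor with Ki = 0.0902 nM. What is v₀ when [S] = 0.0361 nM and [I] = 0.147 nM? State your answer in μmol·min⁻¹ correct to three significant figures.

0.341 μmol·min⁻¹

α = 1 + [I]/Ki = 1 + 0.147/0.0902 = 2.630.
For an uncompetitive inhibitor, both parameters are divided by α, giving Vmax/α and Km/α: Km,app = 0.0548 nM, Vmax,app = 0.859 μmol·min⁻¹.
v = Vmax,app·[S]/(Km,app + [S]) = 0.859 × 0.0361/(0.0548 + 0.0361) = 0.341 μmol·min⁻¹.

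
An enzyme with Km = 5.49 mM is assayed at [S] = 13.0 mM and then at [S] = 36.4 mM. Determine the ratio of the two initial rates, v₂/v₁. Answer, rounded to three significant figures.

Since Vmax cancels, v₂/v₁ = [S]₂(Km+[S]₁) / [S]₁(Km+[S]₂).
= 36.4×(5.49+13.0) / (13.0×(5.49+36.4)) = 673.0/544.6 = 1.24.

1.24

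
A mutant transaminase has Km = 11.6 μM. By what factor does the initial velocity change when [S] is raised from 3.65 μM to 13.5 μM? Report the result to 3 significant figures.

2.25

Since Vmax cancels, v₂/v₁ = [S]₂(Km+[S]₁) / [S]₁(Km+[S]₂).
= 13.5×(11.6+3.65) / (3.65×(11.6+13.5)) = 205.9/91.62 = 2.25.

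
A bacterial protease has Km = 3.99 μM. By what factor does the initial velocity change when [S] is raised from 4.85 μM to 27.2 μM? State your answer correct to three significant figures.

The fractional saturations are [S]/(Km+[S]) = 4.85/8.840 = 0.5486 and 27.2/31.19 = 0.8721.
v₂/v₁ is just their ratio: 0.8721/0.5486 = 1.59.

1.59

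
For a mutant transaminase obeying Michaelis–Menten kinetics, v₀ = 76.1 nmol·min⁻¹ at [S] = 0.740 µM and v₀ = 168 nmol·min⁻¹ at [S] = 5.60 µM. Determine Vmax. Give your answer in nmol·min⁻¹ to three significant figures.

In reciprocal form, 1/v = (Km/Vmax)·(1/[S]) + 1/Vmax. The two points give (1/[S], 1/v) = (1.351, 0.01314) and (0.1786, 0.005952).
Slope = (0.01314 − 0.005952)/(1.351 − 0.1786) = 0.006129; intercept = 0.01314 − 0.006129×1.351 = 0.004858.
Vmax = 1/intercept = 206 nmol·min⁻¹; Km = slope × Vmax = 0.006129 × 206 = 1.26 µM.

206 nmol·min⁻¹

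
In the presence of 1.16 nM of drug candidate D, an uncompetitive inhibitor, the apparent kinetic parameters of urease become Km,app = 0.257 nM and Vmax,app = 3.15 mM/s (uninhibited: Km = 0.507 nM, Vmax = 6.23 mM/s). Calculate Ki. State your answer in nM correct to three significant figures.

Uncompetitive: Vmax,app = Vmax/α (and Km,app = Km/α) with α = 1 + [I]/Ki.
α = Vmax/Vmax,app = 6.23/3.15 = 1.978.
Ki = [I]/(α − 1) = 1.16/0.9778 = 1.19 nM.

1.19 nM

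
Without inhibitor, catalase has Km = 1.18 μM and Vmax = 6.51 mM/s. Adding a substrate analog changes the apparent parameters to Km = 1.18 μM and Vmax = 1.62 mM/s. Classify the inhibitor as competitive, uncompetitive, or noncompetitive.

noncompetitive

Vmax decreases (6.51 → 1.62 mM/s) while Km is unchanged — pure noncompetitive inhibition.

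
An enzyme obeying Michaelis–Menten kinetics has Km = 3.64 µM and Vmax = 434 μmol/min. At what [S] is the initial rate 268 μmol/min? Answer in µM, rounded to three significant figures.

5.88 µM

The required fractional saturation is v/Vmax = 268/434 = 0.6175.
Then [S]/(Km+[S]) = 0.6175 ⇒ [S] = 3.64 × 0.6175/(1 − 0.6175) = 5.88 µM.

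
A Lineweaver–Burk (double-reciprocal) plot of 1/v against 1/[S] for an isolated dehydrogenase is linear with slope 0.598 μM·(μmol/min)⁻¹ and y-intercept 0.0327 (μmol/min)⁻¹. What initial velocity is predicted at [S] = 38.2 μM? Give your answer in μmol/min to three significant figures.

20.7 μmol/min

The y-intercept is 1/Vmax, so Vmax = 1/0.0327 = 30.6 μmol/min.
The slope is Km/Vmax, so Km = 0.598 × 30.6 = 18.3 μM.
Then v = 30.6 × 38.2/(18.3 + 38.2) = 20.7 μmol/min.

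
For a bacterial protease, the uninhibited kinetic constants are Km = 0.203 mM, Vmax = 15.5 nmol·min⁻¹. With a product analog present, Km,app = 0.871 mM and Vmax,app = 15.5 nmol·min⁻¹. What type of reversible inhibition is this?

Km increases (0.203 → 0.871 mM) while Vmax is unchanged — the hallmark of competitive inhibition.

competitive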